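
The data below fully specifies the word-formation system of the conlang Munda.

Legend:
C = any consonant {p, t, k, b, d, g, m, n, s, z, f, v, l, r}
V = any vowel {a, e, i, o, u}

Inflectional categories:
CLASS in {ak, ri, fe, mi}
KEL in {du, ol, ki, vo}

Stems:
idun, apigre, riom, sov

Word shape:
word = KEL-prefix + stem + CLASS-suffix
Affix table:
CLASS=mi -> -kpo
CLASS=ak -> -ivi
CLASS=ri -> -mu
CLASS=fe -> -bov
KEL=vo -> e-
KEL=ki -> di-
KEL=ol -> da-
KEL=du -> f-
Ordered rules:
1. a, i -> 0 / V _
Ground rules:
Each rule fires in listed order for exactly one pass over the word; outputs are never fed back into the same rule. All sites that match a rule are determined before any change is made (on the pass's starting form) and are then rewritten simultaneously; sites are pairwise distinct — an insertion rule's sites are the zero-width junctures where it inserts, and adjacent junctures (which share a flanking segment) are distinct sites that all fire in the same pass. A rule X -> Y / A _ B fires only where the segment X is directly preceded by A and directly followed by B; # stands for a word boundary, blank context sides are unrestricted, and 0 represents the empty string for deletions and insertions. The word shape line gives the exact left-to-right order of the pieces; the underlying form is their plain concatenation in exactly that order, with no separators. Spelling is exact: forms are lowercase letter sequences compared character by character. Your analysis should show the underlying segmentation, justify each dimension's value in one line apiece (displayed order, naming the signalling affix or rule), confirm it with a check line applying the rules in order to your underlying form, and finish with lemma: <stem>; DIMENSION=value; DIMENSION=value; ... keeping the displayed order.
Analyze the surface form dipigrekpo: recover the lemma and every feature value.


underlying: di-apigre-kpo
CLASS=mi - signalled by the affix -kpo
KEL=ki - signalled by the affix di-
check: diapigrekpo -> dipigrekpo
lemma: apigre; CLASS=mi; KEL=ki


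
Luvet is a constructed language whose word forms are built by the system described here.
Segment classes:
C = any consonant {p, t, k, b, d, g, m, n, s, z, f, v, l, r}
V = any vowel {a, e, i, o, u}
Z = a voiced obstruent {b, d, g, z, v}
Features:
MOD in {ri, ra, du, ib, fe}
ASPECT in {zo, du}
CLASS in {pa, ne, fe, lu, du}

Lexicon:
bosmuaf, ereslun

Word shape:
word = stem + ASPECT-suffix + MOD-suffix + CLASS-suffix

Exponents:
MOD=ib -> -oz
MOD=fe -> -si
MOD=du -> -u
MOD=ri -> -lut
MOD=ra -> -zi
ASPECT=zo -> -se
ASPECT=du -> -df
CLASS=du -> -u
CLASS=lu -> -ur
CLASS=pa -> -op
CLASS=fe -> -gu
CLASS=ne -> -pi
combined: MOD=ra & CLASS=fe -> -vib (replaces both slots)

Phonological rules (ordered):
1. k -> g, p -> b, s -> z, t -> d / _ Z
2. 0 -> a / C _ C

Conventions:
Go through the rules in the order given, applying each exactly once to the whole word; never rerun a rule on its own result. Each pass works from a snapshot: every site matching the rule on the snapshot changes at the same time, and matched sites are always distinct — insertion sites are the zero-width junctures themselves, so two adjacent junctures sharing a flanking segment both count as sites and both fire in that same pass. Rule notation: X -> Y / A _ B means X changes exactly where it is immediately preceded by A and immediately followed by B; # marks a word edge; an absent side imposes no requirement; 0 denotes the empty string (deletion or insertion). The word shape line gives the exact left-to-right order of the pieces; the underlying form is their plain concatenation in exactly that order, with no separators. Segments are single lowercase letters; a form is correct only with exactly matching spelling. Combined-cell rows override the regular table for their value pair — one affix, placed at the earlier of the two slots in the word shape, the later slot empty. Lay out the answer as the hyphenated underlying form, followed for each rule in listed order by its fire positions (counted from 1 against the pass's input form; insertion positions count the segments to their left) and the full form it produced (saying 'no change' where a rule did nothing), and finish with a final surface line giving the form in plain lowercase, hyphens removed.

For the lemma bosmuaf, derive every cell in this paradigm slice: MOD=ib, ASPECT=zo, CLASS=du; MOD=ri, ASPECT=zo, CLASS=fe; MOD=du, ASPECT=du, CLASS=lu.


cell MOD=ib, ASPECT=zo, CLASS=du:
underlying: bosmuaf-se-oz-u
1. k -> g, p -> b, s -> z, t -> d / _ Z: no change
2. 0 -> a / C _ C: inserts after position(s) 3, 7: bosamuafaseozu
surface: bosamuafaseozu

cell MOD=ri, ASPECT=zo, CLASS=fe:
underlying: bosmuaf-se-lut-gu
1. k -> g, p -> b, s -> z, t -> d / _ Z: fires at position(s) 12: bosmuafseludgu
2. 0 -> a / C _ C: inserts after position(s) 3, 7, 12: bosamuafaseludagu
surface: bosamuafaseludagu

cell MOD=du, ASPECT=du, CLASS=lu:
underlying: bosmuaf-df-u-ur
1. k -> g, p -> b, s -> z, t -> d / _ Z: no change
2. 0 -> a / C _ C: inserts after position(s) 3, 7, 8: bosamuafadafuur
surface: bosamuafadafuur


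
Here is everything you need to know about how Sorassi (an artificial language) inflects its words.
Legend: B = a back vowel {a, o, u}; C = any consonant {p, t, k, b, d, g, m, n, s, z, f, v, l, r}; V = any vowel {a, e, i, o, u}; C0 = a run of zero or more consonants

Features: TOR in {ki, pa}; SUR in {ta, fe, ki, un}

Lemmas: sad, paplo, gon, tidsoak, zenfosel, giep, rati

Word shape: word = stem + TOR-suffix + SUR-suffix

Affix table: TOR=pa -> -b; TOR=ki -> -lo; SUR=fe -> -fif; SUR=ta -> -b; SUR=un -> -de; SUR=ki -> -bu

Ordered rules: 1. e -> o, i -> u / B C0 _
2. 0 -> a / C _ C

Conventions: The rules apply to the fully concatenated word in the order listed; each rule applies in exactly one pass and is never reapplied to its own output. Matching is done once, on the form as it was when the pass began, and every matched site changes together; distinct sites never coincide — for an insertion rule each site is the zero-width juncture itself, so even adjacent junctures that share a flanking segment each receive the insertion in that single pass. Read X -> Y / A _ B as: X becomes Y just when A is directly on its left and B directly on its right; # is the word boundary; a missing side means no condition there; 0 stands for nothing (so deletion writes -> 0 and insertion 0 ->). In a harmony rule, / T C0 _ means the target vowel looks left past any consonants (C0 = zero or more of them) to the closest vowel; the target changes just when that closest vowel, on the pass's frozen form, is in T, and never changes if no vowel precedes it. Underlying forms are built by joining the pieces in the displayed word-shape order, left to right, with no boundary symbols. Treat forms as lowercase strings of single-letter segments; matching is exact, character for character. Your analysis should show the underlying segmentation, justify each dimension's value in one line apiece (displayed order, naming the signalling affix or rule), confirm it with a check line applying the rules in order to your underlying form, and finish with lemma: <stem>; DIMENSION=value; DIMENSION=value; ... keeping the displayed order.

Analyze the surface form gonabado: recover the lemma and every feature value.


underlying: gon-b-de
TOR=pa - signalled by the affix -b
SUR=un - signalled by the affix -de
check: gonbde -> gonbdo -> gonabado
lemma: gon; TOR=pa; SUR=un


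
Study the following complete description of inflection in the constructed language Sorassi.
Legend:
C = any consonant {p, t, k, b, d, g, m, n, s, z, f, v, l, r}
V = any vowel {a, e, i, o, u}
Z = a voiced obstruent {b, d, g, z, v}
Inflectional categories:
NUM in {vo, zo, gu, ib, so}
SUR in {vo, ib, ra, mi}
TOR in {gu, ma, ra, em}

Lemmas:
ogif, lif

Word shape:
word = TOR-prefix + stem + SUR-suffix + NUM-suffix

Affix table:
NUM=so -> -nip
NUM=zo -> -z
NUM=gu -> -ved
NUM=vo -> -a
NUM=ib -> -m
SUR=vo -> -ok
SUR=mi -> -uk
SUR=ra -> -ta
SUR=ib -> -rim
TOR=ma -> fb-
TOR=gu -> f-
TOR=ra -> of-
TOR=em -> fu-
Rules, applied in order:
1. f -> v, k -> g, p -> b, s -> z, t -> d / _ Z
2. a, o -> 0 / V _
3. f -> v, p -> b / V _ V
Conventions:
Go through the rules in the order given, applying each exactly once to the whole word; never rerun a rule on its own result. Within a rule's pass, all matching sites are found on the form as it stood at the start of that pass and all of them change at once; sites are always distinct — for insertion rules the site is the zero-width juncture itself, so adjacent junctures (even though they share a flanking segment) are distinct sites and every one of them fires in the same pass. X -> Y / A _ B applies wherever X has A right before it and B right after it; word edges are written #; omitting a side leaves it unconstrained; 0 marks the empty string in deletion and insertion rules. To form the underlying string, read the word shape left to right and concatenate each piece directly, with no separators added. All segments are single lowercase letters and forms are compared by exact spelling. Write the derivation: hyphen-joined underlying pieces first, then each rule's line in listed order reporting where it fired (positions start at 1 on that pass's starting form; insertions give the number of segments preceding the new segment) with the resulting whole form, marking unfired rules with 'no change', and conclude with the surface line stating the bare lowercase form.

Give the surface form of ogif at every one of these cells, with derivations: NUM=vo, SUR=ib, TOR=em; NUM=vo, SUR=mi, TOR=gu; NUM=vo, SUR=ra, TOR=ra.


cell NUM=vo, SUR=ib, TOR=em:
underlying: fu-ogif-rim-a
1. f -> v, k -> g, p -> b, s -> z, t -> d / _ Z: no change
2. a, o -> 0 / V _: fires at position(s) 3: fugifrima
3. f -> v, p -> b / V _ V: no change
surface: fugifrima

cell NUM=vo, SUR=mi, TOR=gu:
underlying: f-ogif-uk-a
1. f -> v, k -> g, p -> b, s -> z, t -> d / _ Z: no change
2. a, o -> 0 / V _: no change
3. f -> v, p -> b / V _ V: fires at position(s) 5: fogivuka
surface: fogivuka

cell NUM=vo, SUR=ra, TOR=ra:
underlying: of-ogif-ta-a
1. f -> v, k -> g, p -> b, s -> z, t -> d / _ Z: no change
2. a, o -> 0 / V _: fires at position(s) 9: ofogifta
3. f -> v, p -> b / V _ V: fires at position(s) 2: ovogifta
surface: ovogifta


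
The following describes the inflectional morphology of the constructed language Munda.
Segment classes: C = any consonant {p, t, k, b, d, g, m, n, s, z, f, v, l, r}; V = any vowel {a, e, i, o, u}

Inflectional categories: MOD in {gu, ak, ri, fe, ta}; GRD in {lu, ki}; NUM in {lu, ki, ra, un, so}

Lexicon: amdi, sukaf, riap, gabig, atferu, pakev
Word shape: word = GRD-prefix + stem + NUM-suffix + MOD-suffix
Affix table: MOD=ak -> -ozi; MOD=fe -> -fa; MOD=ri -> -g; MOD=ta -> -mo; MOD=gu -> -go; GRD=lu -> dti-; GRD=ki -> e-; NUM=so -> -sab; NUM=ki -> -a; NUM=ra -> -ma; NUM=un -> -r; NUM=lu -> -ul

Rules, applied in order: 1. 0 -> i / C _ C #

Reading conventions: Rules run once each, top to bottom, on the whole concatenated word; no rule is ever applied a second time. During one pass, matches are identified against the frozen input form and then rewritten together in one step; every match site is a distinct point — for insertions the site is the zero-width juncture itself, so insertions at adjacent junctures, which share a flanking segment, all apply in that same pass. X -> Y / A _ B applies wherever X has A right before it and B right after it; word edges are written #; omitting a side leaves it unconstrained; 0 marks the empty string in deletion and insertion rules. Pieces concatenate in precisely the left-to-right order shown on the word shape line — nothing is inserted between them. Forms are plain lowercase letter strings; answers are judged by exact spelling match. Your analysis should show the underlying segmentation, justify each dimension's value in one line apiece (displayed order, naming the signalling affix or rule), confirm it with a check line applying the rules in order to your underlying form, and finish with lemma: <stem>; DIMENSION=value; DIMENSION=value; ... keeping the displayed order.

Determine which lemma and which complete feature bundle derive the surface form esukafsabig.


underlying: e-sukaf-sab-g
MOD=ri - signalled by the affix -g
GRD=ki - signalled by the affix e-
NUM=so - signalled by the affix -sab
check: esukafsabg -> esukafsabig
lemma: sukaf; MOD=ri; GRD=ki; NUM=so


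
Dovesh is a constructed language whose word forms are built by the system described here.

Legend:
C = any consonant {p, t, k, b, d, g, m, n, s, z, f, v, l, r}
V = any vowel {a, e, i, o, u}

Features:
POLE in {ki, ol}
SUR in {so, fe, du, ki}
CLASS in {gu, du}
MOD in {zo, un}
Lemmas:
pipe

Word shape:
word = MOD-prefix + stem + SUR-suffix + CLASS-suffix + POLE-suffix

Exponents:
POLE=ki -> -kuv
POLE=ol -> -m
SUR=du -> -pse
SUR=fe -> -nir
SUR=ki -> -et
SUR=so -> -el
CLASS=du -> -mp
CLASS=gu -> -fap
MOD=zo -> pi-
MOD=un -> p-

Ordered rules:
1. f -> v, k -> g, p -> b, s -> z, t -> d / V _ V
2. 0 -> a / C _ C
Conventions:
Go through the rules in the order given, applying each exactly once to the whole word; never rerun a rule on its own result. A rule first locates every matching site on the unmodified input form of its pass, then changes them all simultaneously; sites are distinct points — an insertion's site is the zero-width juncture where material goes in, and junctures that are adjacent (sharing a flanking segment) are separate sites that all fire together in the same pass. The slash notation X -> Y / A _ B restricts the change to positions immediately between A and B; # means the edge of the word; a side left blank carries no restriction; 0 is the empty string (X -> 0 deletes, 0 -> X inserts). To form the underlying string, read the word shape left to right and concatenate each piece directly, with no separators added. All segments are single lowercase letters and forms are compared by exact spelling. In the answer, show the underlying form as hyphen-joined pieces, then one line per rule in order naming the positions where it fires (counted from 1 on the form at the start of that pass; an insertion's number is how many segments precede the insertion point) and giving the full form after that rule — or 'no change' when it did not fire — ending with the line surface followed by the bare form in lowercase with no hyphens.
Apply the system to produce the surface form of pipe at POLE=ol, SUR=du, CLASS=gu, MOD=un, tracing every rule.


underlying: p-pipe-pse-fap-m
1. f -> v, k -> g, p -> b, s -> z, t -> d / V _ V: fires at position(s) 4, 9: ppibepsevapm
2. 0 -> a / C _ C: inserts after position(s) 1, 6, 11: papibepasevapam
surface: papibepasevapam


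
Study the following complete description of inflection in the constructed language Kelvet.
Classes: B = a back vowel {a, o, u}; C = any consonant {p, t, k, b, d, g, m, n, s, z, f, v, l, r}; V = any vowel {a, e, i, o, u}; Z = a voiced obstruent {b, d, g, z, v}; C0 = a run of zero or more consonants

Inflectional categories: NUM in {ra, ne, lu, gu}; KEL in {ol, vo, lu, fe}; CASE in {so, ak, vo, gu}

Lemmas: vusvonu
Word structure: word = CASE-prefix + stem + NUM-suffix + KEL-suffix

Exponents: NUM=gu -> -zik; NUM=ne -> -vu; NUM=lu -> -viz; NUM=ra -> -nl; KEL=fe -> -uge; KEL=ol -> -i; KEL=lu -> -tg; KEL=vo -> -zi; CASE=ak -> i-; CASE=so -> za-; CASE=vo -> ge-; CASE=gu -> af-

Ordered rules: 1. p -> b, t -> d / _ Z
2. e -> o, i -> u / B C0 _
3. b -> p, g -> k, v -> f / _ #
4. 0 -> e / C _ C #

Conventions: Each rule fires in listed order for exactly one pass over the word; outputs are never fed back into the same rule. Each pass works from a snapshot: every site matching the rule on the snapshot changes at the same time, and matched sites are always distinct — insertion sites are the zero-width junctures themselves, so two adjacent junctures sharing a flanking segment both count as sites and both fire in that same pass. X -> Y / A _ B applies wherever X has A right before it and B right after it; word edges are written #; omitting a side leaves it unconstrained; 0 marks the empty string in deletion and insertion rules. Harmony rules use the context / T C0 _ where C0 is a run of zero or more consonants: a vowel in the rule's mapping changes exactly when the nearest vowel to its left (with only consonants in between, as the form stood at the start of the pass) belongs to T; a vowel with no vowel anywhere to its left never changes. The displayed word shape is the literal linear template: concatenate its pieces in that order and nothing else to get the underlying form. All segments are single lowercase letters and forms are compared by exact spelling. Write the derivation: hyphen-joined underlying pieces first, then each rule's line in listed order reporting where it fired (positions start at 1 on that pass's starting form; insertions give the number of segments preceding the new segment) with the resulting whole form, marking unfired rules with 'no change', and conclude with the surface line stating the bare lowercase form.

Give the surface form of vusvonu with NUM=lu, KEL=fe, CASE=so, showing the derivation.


underlying: za-vusvonu-viz-uge
1. p -> b, t -> d / _ Z: no change
2. e -> o, i -> u / B C0 _: fires at position(s) 11, 15: zavusvonuvuzugo
3. b -> p, g -> k, v -> f / _ #: no change
4. 0 -> e / C _ C #: no change
surface: zavusvonuvuzugo


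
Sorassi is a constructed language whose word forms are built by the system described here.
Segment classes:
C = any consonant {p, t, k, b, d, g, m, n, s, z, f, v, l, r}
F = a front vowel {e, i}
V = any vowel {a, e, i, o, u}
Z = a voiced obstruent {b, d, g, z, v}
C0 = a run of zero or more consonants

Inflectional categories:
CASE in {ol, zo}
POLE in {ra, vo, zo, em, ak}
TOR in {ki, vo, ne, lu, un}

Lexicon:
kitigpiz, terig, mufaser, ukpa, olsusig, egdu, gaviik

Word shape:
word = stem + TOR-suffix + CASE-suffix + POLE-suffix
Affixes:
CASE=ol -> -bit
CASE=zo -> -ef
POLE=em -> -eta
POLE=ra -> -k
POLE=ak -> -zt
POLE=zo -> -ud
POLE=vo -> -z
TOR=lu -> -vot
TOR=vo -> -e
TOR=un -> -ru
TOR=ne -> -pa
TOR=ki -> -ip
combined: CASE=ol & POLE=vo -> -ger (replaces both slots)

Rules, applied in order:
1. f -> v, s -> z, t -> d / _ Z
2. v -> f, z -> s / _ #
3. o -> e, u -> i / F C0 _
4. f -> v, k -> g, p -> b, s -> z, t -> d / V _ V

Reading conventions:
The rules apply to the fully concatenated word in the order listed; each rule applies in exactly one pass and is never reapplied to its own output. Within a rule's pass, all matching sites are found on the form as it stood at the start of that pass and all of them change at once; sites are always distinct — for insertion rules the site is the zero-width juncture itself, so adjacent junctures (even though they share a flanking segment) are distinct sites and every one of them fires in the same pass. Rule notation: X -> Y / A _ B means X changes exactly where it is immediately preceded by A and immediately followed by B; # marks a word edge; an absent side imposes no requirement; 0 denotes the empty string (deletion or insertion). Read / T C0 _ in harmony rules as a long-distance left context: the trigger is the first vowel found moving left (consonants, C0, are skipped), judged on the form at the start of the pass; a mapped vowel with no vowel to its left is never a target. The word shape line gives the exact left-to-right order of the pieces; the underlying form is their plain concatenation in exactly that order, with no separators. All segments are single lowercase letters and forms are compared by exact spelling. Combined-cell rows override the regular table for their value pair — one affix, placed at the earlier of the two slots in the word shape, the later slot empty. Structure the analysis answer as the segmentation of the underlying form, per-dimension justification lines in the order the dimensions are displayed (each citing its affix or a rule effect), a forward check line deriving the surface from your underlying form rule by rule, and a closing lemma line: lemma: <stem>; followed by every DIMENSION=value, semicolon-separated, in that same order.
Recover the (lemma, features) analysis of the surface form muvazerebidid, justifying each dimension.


underlying: mufaser-e-bit-ud
CASE=ol - signalled by the affix -bit
POLE=zo - signalled by the affix -ud
TOR=vo - signalled by the affix -e
check: mufaserebitud -> mufaserebitud -> mufaserebitud -> mufaserebitid -> muvazerebidid
lemma: mufaser; CASE=ol; POLE=zo; TOR=vo


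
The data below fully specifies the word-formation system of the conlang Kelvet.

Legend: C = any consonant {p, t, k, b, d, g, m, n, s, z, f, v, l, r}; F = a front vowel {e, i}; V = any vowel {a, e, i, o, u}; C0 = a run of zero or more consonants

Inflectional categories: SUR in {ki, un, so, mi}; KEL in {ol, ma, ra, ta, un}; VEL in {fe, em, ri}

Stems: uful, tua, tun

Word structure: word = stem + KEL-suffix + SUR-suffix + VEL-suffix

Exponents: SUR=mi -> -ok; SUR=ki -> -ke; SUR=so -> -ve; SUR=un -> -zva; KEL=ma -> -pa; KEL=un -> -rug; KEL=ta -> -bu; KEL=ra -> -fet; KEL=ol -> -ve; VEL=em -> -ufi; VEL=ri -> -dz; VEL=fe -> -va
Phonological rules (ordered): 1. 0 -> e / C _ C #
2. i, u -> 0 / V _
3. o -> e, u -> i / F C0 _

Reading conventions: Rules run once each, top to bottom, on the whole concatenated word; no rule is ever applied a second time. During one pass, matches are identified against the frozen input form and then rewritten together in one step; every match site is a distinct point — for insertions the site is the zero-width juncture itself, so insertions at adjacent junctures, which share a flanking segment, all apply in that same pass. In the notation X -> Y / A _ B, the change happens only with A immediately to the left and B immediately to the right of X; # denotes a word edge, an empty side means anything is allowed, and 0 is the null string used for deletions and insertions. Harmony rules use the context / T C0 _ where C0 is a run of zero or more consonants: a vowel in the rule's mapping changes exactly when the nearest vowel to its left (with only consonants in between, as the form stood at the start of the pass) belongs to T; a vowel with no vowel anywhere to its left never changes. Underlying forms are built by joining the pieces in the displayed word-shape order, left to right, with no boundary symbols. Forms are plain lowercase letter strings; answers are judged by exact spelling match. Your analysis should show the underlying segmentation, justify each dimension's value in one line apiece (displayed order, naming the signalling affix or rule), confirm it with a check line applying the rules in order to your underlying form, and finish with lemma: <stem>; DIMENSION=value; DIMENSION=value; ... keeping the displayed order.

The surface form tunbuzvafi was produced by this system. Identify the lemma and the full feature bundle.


underlying: tun-bu-zva-ufi
SUR=un - signalled by the affix -zva
KEL=ta - signalled by the affix -bu
VEL=em - signalled by the affix -ufi
check: tunbuzvaufi -> tunbuzvaufi -> tunbuzvafi -> tunbuzvafi
lemma: tun; SUR=un; KEL=ta; VEL=em


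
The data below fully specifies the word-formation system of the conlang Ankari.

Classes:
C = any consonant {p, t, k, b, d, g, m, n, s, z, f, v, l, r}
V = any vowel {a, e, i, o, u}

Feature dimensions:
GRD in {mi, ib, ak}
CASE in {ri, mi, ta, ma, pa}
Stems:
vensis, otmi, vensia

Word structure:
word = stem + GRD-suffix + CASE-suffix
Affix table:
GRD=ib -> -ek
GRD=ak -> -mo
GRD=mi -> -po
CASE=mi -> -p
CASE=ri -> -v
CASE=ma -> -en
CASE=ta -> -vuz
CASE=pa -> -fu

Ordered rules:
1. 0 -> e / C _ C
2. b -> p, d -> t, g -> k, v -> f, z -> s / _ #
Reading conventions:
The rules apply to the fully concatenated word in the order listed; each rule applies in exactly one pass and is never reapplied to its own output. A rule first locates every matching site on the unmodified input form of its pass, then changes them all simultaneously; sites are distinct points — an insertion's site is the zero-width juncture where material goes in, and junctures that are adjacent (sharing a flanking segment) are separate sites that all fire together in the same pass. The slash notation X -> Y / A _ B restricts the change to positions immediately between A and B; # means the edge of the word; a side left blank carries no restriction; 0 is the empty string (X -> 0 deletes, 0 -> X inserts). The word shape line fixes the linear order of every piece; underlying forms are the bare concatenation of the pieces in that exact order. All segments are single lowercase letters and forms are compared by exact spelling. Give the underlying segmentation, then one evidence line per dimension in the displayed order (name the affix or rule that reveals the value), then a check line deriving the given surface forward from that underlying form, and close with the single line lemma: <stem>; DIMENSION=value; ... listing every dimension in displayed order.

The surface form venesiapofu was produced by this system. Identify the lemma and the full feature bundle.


underlying: vensia-po-fu
GRD=mi - signalled by the affix -po
CASE=pa - signalled by the affix -fu
check: vensiapofu -> venesiapofu -> venesiapofu
lemma: vensia; GRD=mi; CASE=pa


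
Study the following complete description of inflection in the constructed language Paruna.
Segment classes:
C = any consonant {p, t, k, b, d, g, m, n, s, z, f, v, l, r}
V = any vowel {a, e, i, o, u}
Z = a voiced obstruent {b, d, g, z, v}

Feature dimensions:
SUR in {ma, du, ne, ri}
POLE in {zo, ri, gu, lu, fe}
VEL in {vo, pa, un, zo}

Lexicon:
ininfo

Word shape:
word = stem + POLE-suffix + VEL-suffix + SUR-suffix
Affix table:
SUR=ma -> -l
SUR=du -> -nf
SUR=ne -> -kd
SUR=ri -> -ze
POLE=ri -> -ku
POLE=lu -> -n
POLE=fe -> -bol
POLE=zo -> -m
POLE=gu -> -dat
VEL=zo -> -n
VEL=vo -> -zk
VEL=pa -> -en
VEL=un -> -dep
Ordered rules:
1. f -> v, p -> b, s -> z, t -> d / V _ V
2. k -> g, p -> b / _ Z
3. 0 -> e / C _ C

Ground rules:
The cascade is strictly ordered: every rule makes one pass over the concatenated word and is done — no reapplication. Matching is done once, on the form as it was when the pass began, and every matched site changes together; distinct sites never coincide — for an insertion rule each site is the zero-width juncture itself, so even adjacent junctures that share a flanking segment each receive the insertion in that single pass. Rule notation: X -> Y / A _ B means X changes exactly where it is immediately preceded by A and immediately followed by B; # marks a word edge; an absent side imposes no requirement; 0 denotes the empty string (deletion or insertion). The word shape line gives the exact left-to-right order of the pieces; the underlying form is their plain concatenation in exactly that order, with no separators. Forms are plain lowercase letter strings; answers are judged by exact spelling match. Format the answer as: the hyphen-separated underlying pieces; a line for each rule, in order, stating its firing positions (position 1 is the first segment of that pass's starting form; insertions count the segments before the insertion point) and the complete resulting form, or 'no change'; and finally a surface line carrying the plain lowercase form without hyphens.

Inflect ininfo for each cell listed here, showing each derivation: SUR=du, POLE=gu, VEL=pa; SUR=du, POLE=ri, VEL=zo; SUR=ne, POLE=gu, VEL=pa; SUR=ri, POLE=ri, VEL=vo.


cell SUR=du, POLE=gu, VEL=pa:
underlying: ininfo-dat-en-nf
1. f -> v, p -> b, s -> z, t -> d / V _ V: fires at position(s) 9: ininfodadennf
2. k -> g, p -> b / _ Z: no change
3. 0 -> e / C _ C: inserts after position(s) 4, 11, 12: ininefodadenenef
surface: ininefodadenenef

cell SUR=du, POLE=ri, VEL=zo:
underlying: ininfo-ku-n-nf
1. f -> v, p -> b, s -> z, t -> d / V _ V: no change
2. k -> g, p -> b / _ Z: no change
3. 0 -> e / C _ C: inserts after position(s) 4, 9, 10: ininefokunenef
surface: ininefokunenef

cell SUR=ne, POLE=gu, VEL=pa:
underlying: ininfo-dat-en-kd
1. f -> v, p -> b, s -> z, t -> d / V _ V: fires at position(s) 9: ininfodadenkd
2. k -> g, p -> b / _ Z: fires at position(s) 12: ininfodadengd
3. 0 -> e / C _ C: inserts after position(s) 4, 11, 12: ininefodadeneged
surface: ininefodadeneged

cell SUR=ri, POLE=ri, VEL=vo:
underlying: ininfo-ku-zk-ze
1. f -> v, p -> b, s -> z, t -> d / V _ V: no change
2. k -> g, p -> b / _ Z: fires at position(s) 10: ininfokuzgze
3. 0 -> e / C _ C: inserts after position(s) 4, 9, 10: ininefokuzegeze
surface: ininefokuzegeze


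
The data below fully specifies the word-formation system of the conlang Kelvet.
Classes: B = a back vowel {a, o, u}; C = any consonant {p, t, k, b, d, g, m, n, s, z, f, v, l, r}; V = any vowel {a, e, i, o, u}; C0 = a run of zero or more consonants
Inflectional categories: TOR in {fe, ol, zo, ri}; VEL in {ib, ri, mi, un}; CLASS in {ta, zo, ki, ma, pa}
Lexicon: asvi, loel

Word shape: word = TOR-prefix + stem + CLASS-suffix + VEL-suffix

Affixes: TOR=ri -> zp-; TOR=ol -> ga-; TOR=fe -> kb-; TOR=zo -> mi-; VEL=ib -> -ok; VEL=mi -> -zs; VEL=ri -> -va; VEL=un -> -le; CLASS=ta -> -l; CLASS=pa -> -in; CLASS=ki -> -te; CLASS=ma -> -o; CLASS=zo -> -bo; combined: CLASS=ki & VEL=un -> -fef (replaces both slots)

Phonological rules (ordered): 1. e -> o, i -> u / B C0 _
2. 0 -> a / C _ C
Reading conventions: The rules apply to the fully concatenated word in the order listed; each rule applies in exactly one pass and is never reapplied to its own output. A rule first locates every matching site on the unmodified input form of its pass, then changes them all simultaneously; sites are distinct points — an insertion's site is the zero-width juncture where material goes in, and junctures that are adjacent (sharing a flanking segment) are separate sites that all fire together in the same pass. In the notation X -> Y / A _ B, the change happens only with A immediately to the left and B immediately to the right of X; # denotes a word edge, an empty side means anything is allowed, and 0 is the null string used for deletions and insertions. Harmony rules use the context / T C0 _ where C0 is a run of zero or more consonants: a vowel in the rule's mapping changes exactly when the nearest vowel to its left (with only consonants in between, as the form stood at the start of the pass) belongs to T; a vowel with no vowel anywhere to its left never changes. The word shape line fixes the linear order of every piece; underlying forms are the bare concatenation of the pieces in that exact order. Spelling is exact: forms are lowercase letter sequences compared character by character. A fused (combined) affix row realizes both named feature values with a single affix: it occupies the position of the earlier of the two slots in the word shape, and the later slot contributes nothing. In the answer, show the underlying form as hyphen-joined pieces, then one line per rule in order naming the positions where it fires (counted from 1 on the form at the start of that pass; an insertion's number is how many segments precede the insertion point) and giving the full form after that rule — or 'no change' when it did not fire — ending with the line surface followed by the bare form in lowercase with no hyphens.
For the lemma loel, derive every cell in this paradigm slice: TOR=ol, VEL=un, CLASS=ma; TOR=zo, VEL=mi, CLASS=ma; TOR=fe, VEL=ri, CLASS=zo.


cell TOR=ol, VEL=un, CLASS=ma:
underlying: ga-loel-o-le
1. e -> o, i -> u / B C0 _: fires at position(s) 5, 9: galoololo
2. 0 -> a / C _ C: no change
surface: galoololo

cell TOR=zo, VEL=mi, CLASS=ma:
underlying: mi-loel-o-zs
1. e -> o, i -> u / B C0 _: fires at position(s) 5: miloolozs
2. 0 -> a / C _ C: inserts after position(s) 8: miloolozas
surface: miloolozas

cell TOR=fe, VEL=ri, CLASS=zo:
underlying: kb-loel-bo-va
1. e -> o, i -> u / B C0 _: fires at position(s) 5: kbloolbova
2. 0 -> a / C _ C: inserts after position(s) 1, 2, 6: kabaloolabova
surface: kabaloolabova


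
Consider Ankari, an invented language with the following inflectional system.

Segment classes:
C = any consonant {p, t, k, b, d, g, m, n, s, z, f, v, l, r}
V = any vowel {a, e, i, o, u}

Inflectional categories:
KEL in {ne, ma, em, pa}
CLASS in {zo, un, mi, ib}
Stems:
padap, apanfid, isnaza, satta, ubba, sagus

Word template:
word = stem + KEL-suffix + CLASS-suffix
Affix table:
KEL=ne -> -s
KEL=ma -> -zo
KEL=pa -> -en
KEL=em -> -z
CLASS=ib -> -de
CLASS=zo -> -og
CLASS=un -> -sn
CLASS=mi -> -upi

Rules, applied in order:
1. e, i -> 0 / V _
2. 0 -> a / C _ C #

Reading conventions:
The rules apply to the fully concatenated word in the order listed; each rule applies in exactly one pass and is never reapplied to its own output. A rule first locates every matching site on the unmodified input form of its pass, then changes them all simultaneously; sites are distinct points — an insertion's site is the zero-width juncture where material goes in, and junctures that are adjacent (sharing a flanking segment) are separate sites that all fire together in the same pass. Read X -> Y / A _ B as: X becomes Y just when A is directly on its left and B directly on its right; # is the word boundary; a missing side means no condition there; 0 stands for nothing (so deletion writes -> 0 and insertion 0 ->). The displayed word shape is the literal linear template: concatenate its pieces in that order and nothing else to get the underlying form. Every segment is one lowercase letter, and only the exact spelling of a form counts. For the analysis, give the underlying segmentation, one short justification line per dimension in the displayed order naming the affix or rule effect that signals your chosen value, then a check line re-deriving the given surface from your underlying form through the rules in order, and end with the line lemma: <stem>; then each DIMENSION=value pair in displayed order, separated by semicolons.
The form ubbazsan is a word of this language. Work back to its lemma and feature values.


underlying: ubba-z-sn
KEL=em - signalled by the affix -z
CLASS=un - signalled by the affix -sn
check: ubbazsn -> ubbazsn -> ubbazsan
lemma: ubba; KEL=em; CLASS=un


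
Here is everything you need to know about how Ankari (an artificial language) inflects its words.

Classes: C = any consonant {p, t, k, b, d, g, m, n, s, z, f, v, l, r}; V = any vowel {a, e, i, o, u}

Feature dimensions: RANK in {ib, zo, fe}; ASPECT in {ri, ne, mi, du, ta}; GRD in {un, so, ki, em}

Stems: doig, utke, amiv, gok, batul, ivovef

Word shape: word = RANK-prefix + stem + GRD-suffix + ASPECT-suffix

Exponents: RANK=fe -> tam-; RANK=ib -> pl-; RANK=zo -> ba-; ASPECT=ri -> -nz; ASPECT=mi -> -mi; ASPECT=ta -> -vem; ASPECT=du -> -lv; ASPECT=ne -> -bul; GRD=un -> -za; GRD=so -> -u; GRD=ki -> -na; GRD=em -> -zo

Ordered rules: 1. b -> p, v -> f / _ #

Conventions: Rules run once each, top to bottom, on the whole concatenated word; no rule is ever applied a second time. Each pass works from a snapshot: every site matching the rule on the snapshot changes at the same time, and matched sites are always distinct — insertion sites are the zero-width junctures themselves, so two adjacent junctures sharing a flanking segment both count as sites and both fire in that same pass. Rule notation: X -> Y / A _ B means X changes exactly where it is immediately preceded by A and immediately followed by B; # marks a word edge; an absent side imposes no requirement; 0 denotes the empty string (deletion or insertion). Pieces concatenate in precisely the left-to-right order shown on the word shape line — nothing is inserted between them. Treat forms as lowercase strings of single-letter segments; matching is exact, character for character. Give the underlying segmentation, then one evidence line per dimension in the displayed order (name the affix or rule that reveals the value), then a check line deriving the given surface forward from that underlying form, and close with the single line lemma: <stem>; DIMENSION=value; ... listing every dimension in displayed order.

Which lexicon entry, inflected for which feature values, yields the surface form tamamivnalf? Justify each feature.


underlying: tam-amiv-na-lv
RANK=fe - signalled by the affix tam-
ASPECT=du - signalled by the affix -lv
GRD=ki - signalled by the affix -na
check: tamamivnalv -> tamamivnalf
lemma: amiv; RANK=fe; ASPECT=du; GRD=ki


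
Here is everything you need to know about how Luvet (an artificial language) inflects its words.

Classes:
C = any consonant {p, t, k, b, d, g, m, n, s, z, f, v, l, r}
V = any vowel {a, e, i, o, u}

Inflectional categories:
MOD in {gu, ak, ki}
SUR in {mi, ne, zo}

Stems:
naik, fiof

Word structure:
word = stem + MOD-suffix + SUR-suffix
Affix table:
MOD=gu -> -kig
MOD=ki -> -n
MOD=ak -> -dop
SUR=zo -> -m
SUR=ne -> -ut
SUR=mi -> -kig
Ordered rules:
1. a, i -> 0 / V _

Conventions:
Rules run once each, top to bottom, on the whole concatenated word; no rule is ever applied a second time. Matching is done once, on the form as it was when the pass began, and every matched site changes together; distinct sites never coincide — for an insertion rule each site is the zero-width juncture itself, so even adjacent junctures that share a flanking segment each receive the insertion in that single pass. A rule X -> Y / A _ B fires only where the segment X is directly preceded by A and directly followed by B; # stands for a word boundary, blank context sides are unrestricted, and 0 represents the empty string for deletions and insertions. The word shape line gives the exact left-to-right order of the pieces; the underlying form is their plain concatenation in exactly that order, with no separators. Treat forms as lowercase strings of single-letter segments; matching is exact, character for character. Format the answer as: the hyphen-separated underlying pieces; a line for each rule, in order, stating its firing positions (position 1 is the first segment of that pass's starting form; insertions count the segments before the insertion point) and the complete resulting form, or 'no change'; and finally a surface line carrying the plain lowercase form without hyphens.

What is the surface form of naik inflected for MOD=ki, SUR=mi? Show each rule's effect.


underlying: naik-n-kig
1. a, i -> 0 / V _: fires at position(s) 3: naknkig
surface: naknkig


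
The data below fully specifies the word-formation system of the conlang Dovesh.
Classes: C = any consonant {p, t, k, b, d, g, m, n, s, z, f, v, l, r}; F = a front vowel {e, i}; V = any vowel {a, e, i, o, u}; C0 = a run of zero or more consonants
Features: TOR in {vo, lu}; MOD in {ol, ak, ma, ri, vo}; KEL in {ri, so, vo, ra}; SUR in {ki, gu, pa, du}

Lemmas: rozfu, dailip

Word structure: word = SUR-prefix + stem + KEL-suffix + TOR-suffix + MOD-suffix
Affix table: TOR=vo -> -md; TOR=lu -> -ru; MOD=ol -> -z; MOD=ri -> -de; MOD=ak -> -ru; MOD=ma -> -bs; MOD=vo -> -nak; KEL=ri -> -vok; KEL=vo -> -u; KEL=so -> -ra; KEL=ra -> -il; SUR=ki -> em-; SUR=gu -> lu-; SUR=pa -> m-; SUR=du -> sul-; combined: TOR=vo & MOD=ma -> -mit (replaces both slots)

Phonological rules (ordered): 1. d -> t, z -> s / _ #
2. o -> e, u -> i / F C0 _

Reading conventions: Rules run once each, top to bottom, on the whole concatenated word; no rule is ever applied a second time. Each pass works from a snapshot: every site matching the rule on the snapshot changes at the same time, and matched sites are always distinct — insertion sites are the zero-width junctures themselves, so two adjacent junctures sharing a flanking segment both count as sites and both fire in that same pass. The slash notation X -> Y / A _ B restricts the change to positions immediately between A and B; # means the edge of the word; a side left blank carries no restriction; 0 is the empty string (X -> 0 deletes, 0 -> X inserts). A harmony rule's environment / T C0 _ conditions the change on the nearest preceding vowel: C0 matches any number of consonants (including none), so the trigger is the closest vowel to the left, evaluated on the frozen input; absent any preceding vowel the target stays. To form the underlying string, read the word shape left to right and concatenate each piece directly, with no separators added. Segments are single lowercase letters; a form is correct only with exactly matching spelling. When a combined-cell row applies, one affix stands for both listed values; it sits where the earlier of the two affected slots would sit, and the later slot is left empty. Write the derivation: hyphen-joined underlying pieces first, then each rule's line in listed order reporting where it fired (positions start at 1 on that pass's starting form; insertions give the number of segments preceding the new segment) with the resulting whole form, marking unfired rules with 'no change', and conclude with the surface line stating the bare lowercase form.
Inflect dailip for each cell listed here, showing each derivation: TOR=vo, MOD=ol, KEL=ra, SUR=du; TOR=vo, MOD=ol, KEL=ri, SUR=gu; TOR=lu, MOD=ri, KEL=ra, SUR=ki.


cell TOR=vo, MOD=ol, KEL=ra, SUR=du:
underlying: sul-dailip-il-md-z
1. d -> t, z -> s / _ #: fires at position(s) 14: suldailipilmds
2. o -> e, u -> i / F C0 _: no change
surface: suldailipilmds

cell TOR=vo, MOD=ol, KEL=ri, SUR=gu:
underlying: lu-dailip-vok-md-z
1. d -> t, z -> s / _ #: fires at position(s) 14: ludailipvokmds
2. o -> e, u -> i / F C0 _: fires at position(s) 10: ludailipvekmds
surface: ludailipvekmds

cell TOR=lu, MOD=ri, KEL=ra, SUR=ki:
underlying: em-dailip-il-ru-de
1. d -> t, z -> s / _ #: no change
2. o -> e, u -> i / F C0 _: fires at position(s) 12: emdailipilride
surface: emdailipilride
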